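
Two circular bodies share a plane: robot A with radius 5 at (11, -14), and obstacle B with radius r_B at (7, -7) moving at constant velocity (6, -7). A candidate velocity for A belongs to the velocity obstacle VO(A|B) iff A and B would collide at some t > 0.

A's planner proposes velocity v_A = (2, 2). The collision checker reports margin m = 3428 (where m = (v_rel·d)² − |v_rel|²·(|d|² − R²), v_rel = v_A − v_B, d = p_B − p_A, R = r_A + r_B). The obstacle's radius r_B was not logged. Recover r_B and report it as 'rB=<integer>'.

m = 3428
d = (-4, 7);  v_rel = (-4, 9),  |v_rel|² = 97
v_rel×d = (-4)·(7) − (9)·(-4) = 8
since m = R²·97 − 8²:  R² = (64 + 3428) / 97 = 36
R = √36 = 6  ⇒  r_B = 6 − 5 = 1

rB=1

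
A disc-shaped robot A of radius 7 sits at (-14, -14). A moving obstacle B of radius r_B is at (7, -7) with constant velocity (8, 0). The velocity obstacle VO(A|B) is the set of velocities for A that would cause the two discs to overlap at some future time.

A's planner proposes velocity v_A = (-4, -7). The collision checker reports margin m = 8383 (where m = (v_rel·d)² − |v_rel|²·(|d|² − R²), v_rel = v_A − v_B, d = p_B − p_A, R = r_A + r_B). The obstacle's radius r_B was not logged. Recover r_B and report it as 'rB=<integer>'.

m = 8383
d = (21, 7);  v_rel = (-12, -7),  |v_rel|² = 193
v_rel×d = (-12)·(7) − (-7)·(21) = 63
since m = R²·193 − 63²:  R² = (3969 + 8383) / 193 = 64
R = √64 = 8  ⇒  r_B = 8 − 7 = 1

rB=1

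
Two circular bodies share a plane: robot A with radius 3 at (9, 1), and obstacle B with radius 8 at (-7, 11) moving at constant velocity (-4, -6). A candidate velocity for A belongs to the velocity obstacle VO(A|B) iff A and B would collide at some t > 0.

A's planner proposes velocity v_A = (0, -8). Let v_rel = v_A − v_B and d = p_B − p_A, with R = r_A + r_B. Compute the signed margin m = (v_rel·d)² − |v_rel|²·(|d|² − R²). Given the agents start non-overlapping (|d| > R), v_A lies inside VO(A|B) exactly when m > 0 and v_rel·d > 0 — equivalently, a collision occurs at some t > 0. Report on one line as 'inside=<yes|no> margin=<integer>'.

d = (-16, 10),  |d|² = 356;  R = 3+8 = 11,  c = 356−11² = 235
v_rel = (4, -2),  |v_rel|² = 20;  v_rel·d = (4)·(-16) + (-2)·(10) = -84
20·t² + 168·t + 235 = 0  ⇒  m = (-84)² − 20·235 = 2356
m = 2356 > 0,  v_rel·d = -84 < 0  ⇒  outside

inside=no margin=2356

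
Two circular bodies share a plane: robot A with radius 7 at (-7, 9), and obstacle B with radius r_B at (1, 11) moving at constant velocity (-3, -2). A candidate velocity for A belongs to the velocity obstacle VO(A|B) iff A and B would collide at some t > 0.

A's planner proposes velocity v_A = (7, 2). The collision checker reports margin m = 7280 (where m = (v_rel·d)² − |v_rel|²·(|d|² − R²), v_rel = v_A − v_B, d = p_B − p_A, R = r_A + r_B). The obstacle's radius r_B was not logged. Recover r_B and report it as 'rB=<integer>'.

m = 7280
d = (8, 2);  v_rel = (10, 4),  |v_rel|² = 116
v_rel×d = (10)·(2) − (4)·(8) = -12
since m = R²·116 − (-12)²:  R² = (144 + 7280) / 116 = 64
R = √64 = 8  ⇒  r_B = 8 − 7 = 1

rB=1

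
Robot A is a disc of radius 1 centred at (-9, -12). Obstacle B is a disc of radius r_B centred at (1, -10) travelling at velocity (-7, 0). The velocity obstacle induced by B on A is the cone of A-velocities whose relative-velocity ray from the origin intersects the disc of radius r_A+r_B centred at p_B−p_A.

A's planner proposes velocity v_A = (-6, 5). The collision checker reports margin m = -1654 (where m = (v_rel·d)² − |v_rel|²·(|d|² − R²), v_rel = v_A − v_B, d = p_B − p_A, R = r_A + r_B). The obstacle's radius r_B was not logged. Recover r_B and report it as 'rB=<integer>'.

m = -1654
d = (10, 2);  v_rel = (1, 5),  |v_rel|² = 26
v_rel×d = (1)·(2) − (5)·(10) = -48
since m = R²·26 − (-48)²:  R² = (2304 + -1654) / 26 = 25
R = √25 = 5  ⇒  r_B = 5 − 1 = 4

rB=4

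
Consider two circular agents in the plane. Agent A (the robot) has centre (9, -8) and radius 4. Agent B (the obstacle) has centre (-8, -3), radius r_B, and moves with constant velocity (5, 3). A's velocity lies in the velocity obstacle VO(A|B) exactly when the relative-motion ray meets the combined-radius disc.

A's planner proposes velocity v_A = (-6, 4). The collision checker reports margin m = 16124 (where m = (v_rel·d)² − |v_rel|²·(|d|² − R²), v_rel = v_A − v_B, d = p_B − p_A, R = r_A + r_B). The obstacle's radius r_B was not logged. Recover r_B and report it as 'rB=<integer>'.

m = 16124
d = (-17, 5);  v_rel = (-11, 1),  |v_rel|² = 122
v_rel×d = (-11)·(5) − (1)·(-17) = -38
since m = R²·122 − (-38)²:  R² = (1444 + 16124) / 122 = 144
R = √144 = 12  ⇒  r_B = 12 − 4 = 8

rB=8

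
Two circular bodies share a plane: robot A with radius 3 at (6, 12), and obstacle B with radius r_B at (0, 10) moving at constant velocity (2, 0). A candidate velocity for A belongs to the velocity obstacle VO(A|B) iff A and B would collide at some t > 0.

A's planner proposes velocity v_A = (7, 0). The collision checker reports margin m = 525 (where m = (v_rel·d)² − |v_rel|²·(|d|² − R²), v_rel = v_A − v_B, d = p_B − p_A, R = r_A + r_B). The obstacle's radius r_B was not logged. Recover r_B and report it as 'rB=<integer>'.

m = 525
d = (-6, -2);  v_rel = (5, 0),  |v_rel|² = 25
v_rel×d = (5)·(-2) − (0)·(-6) = -10
since m = R²·25 − (-10)²:  R² = (100 + 525) / 25 = 25
R = √25 = 5  ⇒  r_B = 5 − 3 = 2

rB=2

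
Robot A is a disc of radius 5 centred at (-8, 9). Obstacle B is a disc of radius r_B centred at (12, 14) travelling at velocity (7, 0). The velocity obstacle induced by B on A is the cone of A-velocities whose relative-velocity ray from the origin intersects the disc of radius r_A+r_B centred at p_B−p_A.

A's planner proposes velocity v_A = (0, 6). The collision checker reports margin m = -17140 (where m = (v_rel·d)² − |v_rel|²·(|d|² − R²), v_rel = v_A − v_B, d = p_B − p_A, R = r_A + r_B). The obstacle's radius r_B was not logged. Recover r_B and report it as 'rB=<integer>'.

m = -17140
d = (20, 5);  v_rel = (-7, 6),  |v_rel|² = 85
v_rel×d = (-7)·(5) − (6)·(20) = -155
since m = R²·85 − (-155)²:  R² = (24025 + -17140) / 85 = 81
R = √81 = 9  ⇒  r_B = 9 − 5 = 4

rB=4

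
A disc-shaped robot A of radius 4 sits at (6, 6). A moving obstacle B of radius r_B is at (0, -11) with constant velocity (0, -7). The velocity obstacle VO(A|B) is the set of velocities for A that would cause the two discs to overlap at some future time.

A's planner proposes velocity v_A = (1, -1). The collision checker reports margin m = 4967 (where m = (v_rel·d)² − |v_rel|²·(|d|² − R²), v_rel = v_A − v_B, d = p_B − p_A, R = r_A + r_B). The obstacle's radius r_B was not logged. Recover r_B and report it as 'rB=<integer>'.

m = 4967
d = (-6, -17);  v_rel = (1, 6),  |v_rel|² = 37
v_rel×d = (1)·(-17) − (6)·(-6) = 19
since m = R²·37 − 19²:  R² = (361 + 4967) / 37 = 144
R = √144 = 12  ⇒  r_B = 12 − 4 = 8

rB=8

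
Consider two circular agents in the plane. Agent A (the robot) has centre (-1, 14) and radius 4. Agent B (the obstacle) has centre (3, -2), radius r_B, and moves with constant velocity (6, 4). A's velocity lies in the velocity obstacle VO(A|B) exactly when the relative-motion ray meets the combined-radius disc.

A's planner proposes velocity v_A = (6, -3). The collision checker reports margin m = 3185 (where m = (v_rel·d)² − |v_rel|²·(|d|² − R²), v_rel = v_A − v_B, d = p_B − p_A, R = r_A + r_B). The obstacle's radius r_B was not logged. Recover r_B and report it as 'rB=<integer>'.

m = 3185
d = (4, -16);  v_rel = (0, -7),  |v_rel|² = 49
v_rel×d = (0)·(-16) − (-7)·(4) = 28
since m = R²·49 − 28²:  R² = (784 + 3185) / 49 = 81
R = √81 = 9  ⇒  r_B = 9 − 4 = 5

rB=5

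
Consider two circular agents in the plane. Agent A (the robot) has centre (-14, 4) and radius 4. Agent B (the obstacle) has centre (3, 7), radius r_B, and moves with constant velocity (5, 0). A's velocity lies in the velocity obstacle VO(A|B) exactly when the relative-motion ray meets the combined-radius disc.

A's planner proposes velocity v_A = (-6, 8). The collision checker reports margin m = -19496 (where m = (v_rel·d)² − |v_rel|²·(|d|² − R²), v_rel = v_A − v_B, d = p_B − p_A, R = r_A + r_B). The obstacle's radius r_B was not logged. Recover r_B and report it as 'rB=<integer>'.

m = -19496
d = (17, 3);  v_rel = (-11, 8),  |v_rel|² = 185
v_rel×d = (-11)·(3) − (8)·(17) = -169
since m = R²·185 − (-169)²:  R² = (28561 + -19496) / 185 = 49
R = √49 = 7  ⇒  r_B = 7 − 4 = 3

rB=3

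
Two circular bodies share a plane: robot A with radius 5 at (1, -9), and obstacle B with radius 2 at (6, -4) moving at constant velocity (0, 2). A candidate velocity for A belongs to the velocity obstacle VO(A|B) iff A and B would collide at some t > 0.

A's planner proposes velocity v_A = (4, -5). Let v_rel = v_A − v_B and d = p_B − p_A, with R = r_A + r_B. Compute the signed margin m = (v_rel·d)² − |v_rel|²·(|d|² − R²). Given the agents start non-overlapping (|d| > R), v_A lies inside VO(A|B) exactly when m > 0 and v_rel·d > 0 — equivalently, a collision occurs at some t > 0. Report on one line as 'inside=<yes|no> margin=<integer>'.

d = (5, 5),  |d|² = 50;  R = 5+2 = 7,  c = 50−7² = 1
v_rel = (4, -7),  |v_rel|² = 65;  v_rel·d = (4)·(5) + (-7)·(5) = -15
65·t² + 30·t + 1 = 0  ⇒  m = (-15)² − 65·1 = 160
m = 160 > 0,  v_rel·d = -15 < 0  ⇒  outside

inside=no margin=160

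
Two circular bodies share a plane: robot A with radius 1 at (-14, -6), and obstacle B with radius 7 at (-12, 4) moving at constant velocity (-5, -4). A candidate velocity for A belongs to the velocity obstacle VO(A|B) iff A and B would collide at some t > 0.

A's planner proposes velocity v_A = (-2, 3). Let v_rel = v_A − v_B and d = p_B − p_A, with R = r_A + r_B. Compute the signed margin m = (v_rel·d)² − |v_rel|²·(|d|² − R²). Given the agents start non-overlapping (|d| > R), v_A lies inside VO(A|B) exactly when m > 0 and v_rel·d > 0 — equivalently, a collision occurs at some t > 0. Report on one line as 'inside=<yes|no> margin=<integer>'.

d = (2, 10),  |d|² = 104;  R = 1+7 = 8,  c = 104−8² = 40
v_rel = (3, 7),  |v_rel|² = 58;  v_rel·d = (3)·(2) + (7)·(10) = 76
58·t² − 152·t + 40 = 0  ⇒  m = 76² − 58·40 = 3456
m = 3456 > 0,  v_rel·d = 76 > 0  ⇒  inside

inside=yes margin=3456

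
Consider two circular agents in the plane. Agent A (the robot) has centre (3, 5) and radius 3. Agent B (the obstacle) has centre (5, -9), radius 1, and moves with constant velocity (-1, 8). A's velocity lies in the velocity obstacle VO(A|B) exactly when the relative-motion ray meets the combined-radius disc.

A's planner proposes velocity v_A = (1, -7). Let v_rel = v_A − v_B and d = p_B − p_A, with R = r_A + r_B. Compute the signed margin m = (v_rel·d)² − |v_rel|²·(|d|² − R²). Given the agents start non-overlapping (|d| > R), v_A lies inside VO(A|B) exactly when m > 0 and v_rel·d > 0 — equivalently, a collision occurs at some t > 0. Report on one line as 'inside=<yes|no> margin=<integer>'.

d = (2, -14),  |d|² = 200;  R = 3+1 = 4,  c = 200−4² = 184
v_rel = (2, -15),  |v_rel|² = 229;  v_rel·d = (2)·(2) + (-15)·(-14) = 214
229·t² − 428·t + 184 = 0  ⇒  m = 214² − 229·184 = 3660
m = 3660 > 0,  v_rel·d = 214 > 0  ⇒  inside

inside=yes margin=3660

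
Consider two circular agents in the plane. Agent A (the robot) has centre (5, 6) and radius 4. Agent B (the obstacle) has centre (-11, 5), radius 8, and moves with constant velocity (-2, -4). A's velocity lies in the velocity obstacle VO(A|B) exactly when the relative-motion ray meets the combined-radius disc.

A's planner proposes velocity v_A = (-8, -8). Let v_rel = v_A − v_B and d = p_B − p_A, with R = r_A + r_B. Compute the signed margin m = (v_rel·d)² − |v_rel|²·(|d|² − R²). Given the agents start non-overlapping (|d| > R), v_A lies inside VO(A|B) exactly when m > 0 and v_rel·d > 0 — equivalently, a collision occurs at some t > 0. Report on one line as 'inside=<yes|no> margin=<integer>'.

d = (-16, -1),  |d|² = 257;  R = 4+8 = 12,  c = 257−12² = 113
v_rel = (-6, -4),  |v_rel|² = 52;  v_rel·d = (-6)·(-16) + (-4)·(-1) = 100
52·t² − 200·t + 113 = 0  ⇒  m = 100² − 52·113 = 4124
m = 4124 > 0,  v_rel·d = 100 > 0  ⇒  inside

inside=yes margin=4124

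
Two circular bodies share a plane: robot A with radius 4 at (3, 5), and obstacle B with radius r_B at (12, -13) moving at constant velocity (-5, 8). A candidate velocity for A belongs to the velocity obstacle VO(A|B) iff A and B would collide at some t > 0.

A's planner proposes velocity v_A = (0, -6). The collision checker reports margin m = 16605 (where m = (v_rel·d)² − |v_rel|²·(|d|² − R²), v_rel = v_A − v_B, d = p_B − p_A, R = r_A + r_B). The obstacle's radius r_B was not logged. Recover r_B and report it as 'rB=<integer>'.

m = 16605
d = (9, -18);  v_rel = (5, -14),  |v_rel|² = 221
v_rel×d = (5)·(-18) − (-14)·(9) = 36
since m = R²·221 − 36²:  R² = (1296 + 16605) / 221 = 81
R = √81 = 9  ⇒  r_B = 9 − 4 = 5

rB=5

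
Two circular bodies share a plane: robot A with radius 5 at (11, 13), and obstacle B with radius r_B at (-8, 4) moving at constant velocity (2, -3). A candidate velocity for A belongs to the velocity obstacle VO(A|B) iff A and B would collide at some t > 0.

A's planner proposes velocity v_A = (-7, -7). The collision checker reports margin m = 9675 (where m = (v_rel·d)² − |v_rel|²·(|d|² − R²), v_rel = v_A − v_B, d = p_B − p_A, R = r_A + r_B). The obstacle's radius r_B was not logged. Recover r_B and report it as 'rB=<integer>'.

m = 9675
d = (-19, -9);  v_rel = (-9, -4),  |v_rel|² = 97
v_rel×d = (-9)·(-9) − (-4)·(-19) = 5
since m = R²·97 − 5²:  R² = (25 + 9675) / 97 = 100
R = √100 = 10  ⇒  r_B = 10 − 5 = 5

rB=5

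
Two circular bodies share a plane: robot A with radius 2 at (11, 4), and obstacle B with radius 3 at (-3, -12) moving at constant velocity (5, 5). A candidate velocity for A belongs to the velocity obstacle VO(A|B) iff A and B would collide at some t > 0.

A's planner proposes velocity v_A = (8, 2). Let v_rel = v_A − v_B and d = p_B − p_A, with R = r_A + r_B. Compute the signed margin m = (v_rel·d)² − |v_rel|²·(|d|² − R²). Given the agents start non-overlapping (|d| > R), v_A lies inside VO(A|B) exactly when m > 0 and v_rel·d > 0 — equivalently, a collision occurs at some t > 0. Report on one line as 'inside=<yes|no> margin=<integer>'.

d = (-14, -16),  |d|² = 452;  R = 2+3 = 5,  c = 452−5² = 427
v_rel = (3, -3),  |v_rel|² = 18;  v_rel·d = (3)·(-14) + (-3)·(-16) = 6
18·t² − 12·t + 427 = 0  ⇒  m = 6² − 18·427 = -7650
m = -7650 < 0,  v_rel·d = 6 > 0  ⇒  outside

inside=no margin=-7650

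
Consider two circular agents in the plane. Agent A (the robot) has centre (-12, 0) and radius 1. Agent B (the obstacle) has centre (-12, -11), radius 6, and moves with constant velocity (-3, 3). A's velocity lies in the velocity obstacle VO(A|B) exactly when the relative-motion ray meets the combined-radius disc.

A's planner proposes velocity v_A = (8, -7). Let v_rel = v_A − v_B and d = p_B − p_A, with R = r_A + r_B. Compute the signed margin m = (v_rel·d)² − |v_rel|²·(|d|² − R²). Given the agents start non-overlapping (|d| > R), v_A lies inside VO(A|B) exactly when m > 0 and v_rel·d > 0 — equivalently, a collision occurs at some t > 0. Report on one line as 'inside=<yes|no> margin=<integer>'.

d = (0, -11),  |d|² = 121;  R = 1+6 = 7,  c = 121−7² = 72
v_rel = (11, -10),  |v_rel|² = 221;  v_rel·d = (11)·(0) + (-10)·(-11) = 110
221·t² − 220·t + 72 = 0  ⇒  m = 110² − 221·72 = -3812
m = -3812 < 0,  v_rel·d = 110 > 0  ⇒  outside

inside=no margin=-3812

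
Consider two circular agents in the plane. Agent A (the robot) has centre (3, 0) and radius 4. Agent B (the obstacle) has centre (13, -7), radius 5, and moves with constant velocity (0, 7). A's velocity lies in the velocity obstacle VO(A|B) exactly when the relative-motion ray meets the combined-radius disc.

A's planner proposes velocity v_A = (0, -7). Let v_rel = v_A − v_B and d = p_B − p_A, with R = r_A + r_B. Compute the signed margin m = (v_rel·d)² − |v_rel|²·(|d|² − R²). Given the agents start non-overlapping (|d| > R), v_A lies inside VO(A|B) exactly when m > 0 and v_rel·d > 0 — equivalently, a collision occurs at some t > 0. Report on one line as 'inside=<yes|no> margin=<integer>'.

d = (10, -7),  |d|² = 149;  R = 4+5 = 9,  c = 149−9² = 68
v_rel = (0, -14),  |v_rel|² = 196;  v_rel·d = (0)·(10) + (-14)·(-7) = 98
196·t² − 196·t + 68 = 0  ⇒  m = 98² − 196·68 = -3724
m = -3724 < 0,  v_rel·d = 98 > 0  ⇒  outside

inside=no margin=-3724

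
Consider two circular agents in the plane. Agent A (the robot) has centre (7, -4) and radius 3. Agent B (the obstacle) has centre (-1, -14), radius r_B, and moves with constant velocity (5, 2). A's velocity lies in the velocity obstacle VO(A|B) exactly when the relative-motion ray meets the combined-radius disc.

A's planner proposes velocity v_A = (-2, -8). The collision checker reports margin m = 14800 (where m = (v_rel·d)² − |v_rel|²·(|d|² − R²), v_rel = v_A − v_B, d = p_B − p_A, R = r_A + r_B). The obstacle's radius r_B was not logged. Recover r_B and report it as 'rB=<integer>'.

m = 14800
d = (-8, -10);  v_rel = (-7, -10),  |v_rel|² = 149
v_rel×d = (-7)·(-10) − (-10)·(-8) = -10
since m = R²·149 − (-10)²:  R² = (100 + 14800) / 149 = 100
R = √100 = 10  ⇒  r_B = 10 − 3 = 7

rB=7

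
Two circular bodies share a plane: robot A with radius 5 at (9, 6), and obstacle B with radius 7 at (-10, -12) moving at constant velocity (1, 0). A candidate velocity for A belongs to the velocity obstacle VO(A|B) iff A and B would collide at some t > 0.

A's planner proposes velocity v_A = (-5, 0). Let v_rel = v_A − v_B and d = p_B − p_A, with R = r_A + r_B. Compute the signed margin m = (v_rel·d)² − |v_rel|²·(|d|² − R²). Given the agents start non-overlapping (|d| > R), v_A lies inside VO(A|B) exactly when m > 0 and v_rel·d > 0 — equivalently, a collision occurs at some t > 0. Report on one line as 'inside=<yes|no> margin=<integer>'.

d = (-19, -18),  |d|² = 685;  R = 5+7 = 12,  c = 685−12² = 541
v_rel = (-6, 0),  |v_rel|² = 36;  v_rel·d = (-6)·(-19) + (0)·(-18) = 114
36·t² − 228·t + 541 = 0  ⇒  m = 114² − 36·541 = -6480
m = -6480 < 0,  v_rel·d = 114 > 0  ⇒  outside

inside=no margin=-6480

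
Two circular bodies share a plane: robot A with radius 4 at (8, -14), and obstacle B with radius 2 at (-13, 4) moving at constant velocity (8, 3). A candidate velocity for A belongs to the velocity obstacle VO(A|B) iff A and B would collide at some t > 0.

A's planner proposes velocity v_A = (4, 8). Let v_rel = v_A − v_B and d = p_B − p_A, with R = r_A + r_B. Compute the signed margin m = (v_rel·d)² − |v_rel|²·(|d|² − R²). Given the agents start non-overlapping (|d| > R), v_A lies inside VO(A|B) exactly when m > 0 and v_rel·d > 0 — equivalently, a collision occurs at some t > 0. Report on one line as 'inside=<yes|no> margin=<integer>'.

d = (-21, 18),  |d|² = 765;  R = 4+2 = 6,  c = 765−6² = 729
v_rel = (-4, 5),  |v_rel|² = 41;  v_rel·d = (-4)·(-21) + (5)·(18) = 174
41·t² − 348·t + 729 = 0  ⇒  m = 174² − 41·729 = 387
m = 387 > 0,  v_rel·d = 174 > 0  ⇒  inside

inside=yes margin=387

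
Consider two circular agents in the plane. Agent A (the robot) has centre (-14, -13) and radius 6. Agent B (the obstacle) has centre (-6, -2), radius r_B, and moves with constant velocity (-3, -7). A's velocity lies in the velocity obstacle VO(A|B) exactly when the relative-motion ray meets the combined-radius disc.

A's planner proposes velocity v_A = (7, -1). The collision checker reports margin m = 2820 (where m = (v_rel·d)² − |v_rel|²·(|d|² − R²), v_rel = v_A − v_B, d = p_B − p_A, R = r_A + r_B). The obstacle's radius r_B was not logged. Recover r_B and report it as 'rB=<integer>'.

m = 2820
d = (8, 11);  v_rel = (10, 6),  |v_rel|² = 136
v_rel×d = (10)·(11) − (6)·(8) = 62
since m = R²·136 − 62²:  R² = (3844 + 2820) / 136 = 49
R = √49 = 7  ⇒  r_B = 7 − 6 = 1

rB=1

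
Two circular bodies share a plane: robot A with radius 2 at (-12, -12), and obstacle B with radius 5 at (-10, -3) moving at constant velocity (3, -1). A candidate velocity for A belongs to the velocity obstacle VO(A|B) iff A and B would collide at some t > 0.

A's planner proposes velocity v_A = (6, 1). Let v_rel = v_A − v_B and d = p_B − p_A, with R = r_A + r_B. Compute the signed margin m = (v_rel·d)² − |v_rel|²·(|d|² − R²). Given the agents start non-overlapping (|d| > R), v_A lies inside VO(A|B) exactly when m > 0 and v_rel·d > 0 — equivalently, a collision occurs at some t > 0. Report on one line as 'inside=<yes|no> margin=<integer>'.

d = (2, 9),  |d|² = 85;  R = 2+5 = 7,  c = 85−7² = 36
v_rel = (3, 2),  |v_rel|² = 13;  v_rel·d = (3)·(2) + (2)·(9) = 24
13·t² − 48·t + 36 = 0  ⇒  m = 24² − 13·36 = 108
m = 108 > 0,  v_rel·d = 24 > 0  ⇒  inside

inside=yes margin=108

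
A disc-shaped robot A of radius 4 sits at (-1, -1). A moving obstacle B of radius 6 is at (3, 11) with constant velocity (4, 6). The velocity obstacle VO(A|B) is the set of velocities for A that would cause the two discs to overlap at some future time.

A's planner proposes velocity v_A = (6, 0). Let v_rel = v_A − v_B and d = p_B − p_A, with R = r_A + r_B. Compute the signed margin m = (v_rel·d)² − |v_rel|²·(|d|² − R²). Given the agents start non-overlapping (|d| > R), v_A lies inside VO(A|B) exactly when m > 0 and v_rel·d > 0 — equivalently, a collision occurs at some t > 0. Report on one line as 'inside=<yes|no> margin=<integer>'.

d = (4, 12),  |d|² = 160;  R = 4+6 = 10,  c = 160−10² = 60
v_rel = (2, -6),  |v_rel|² = 40;  v_rel·d = (2)·(4) + (-6)·(12) = -64
40·t² + 128·t + 60 = 0  ⇒  m = (-64)² − 40·60 = 1696
m = 1696 > 0,  v_rel·d = -64 < 0  ⇒  outside

inside=no margin=1696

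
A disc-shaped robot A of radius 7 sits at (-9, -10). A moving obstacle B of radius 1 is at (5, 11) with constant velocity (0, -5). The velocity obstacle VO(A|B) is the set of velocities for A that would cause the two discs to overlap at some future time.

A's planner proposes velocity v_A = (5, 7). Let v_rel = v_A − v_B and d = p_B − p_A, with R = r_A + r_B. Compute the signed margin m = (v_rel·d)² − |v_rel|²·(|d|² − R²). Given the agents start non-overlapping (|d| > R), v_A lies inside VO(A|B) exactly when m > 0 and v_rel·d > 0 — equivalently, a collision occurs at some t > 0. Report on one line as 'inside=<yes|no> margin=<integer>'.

d = (14, 21),  |d|² = 637;  R = 7+1 = 8,  c = 637−8² = 573
v_rel = (5, 12),  |v_rel|² = 169;  v_rel·d = (5)·(14) + (12)·(21) = 322
169·t² − 644·t + 573 = 0  ⇒  m = 322² − 169·573 = 6847
m = 6847 > 0,  v_rel·d = 322 > 0  ⇒  inside

inside=yes margin=6847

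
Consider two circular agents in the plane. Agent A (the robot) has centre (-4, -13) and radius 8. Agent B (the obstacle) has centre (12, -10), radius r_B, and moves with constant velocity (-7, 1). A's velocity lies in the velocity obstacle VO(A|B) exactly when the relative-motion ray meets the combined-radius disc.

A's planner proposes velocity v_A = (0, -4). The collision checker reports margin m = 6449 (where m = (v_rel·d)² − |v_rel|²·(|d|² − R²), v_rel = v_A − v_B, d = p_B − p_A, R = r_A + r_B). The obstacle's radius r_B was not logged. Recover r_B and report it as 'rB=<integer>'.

m = 6449
d = (16, 3);  v_rel = (7, -5),  |v_rel|² = 74
v_rel×d = (7)·(3) − (-5)·(16) = 101
since m = R²·74 − 101²:  R² = (10201 + 6449) / 74 = 225
R = √225 = 15  ⇒  r_B = 15 − 8 = 7

rB=7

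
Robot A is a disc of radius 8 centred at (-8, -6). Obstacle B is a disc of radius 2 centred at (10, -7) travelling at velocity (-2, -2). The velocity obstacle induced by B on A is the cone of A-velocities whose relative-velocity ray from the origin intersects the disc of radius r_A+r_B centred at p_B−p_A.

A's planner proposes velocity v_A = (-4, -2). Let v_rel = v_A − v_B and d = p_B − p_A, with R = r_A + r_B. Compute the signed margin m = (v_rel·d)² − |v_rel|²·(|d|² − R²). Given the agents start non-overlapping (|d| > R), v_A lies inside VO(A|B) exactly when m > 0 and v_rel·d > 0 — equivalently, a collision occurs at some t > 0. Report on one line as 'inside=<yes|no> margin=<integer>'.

d = (18, -1),  |d|² = 325;  R = 8+2 = 10,  c = 325−10² = 225
v_rel = (-2, 0),  |v_rel|² = 4;  v_rel·d = (-2)·(18) + (0)·(-1) = -36
4·t² + 72·t + 225 = 0  ⇒  m = (-36)² − 4·225 = 396
m = 396 > 0,  v_rel·d = -36 < 0  ⇒  outside

inside=no margin=396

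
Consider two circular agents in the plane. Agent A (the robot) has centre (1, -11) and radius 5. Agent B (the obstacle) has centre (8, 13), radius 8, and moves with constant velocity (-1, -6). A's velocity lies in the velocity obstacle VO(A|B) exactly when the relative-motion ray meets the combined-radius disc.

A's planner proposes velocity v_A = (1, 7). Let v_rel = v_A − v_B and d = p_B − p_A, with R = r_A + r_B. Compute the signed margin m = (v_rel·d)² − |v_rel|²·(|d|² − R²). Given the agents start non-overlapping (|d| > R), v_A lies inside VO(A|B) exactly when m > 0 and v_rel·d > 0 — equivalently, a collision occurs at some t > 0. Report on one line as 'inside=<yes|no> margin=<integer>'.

d = (7, 24),  |d|² = 625;  R = 5+8 = 13,  c = 625−13² = 456
v_rel = (2, 13),  |v_rel|² = 173;  v_rel·d = (2)·(7) + (13)·(24) = 326
173·t² − 652·t + 456 = 0  ⇒  m = 326² − 173·456 = 27388
m = 27388 > 0,  v_rel·d = 326 > 0  ⇒  inside

inside=yes margin=27388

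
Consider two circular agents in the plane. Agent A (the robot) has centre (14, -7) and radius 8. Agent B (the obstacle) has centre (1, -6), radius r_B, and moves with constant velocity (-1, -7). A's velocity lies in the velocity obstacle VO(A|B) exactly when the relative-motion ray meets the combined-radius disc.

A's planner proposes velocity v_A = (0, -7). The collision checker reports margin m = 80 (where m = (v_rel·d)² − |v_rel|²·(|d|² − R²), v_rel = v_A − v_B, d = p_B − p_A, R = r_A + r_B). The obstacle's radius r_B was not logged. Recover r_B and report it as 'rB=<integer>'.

m = 80
d = (-13, 1);  v_rel = (1, 0),  |v_rel|² = 1
v_rel×d = (1)·(1) − (0)·(-13) = 1
since m = R²·1 − 1²:  R² = (1 + 80) / 1 = 81
R = √81 = 9  ⇒  r_B = 9 − 8 = 1

rB=1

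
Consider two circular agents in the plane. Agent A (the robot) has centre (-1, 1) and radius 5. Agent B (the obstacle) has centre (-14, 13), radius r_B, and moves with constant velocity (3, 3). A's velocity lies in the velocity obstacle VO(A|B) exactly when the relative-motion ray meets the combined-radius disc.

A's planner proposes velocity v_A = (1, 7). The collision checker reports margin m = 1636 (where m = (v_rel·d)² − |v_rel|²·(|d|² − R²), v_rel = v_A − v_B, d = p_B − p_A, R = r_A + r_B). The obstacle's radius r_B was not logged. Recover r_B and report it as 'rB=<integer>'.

m = 1636
d = (-13, 12);  v_rel = (-2, 4),  |v_rel|² = 20
v_rel×d = (-2)·(12) − (4)·(-13) = 28
since m = R²·20 − 28²:  R² = (784 + 1636) / 20 = 121
R = √121 = 11  ⇒  r_B = 11 − 5 = 6

rB=6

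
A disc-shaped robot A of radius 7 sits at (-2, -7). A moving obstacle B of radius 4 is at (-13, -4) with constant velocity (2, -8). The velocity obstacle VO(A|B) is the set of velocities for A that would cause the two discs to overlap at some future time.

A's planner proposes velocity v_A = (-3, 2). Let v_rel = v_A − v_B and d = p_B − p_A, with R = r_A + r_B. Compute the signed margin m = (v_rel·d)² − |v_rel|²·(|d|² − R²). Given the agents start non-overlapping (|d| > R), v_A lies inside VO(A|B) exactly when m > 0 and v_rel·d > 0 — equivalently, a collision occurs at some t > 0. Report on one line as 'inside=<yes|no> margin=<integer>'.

d = (-11, 3),  |d|² = 130;  R = 7+4 = 11,  c = 130−11² = 9
v_rel = (-5, 10),  |v_rel|² = 125;  v_rel·d = (-5)·(-11) + (10)·(3) = 85
125·t² − 170·t + 9 = 0  ⇒  m = 85² − 125·9 = 6100
m = 6100 > 0,  v_rel·d = 85 > 0  ⇒  inside

inside=yes margin=6100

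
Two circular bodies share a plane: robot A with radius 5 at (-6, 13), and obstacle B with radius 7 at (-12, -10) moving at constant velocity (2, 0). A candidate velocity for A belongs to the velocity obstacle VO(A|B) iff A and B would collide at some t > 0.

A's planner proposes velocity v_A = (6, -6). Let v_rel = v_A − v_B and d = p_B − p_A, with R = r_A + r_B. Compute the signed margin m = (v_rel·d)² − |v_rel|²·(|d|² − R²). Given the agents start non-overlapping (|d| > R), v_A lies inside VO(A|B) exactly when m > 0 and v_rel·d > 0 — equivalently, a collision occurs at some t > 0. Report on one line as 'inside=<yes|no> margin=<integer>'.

d = (-6, -23),  |d|² = 565;  R = 5+7 = 12,  c = 565−12² = 421
v_rel = (4, -6),  |v_rel|² = 52;  v_rel·d = (4)·(-6) + (-6)·(-23) = 114
52·t² − 228·t + 421 = 0  ⇒  m = 114² − 52·421 = -8896
m = -8896 < 0,  v_rel·d = 114 > 0  ⇒  outside

inside=no margin=-8896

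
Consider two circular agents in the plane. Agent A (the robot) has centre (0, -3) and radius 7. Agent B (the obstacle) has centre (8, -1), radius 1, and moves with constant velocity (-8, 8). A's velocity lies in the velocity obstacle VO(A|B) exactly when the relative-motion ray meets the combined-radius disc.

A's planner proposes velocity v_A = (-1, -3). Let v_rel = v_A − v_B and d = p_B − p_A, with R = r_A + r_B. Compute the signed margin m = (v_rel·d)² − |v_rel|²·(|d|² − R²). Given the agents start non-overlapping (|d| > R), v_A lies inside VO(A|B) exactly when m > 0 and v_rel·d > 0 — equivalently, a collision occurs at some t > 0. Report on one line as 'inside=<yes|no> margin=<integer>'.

d = (8, 2),  |d|² = 68;  R = 7+1 = 8,  c = 68−8² = 4
v_rel = (7, -11),  |v_rel|² = 170;  v_rel·d = (7)·(8) + (-11)·(2) = 34
170·t² − 68·t + 4 = 0  ⇒  m = 34² − 170·4 = 476
m = 476 > 0,  v_rel·d = 34 > 0  ⇒  inside

inside=yes margin=476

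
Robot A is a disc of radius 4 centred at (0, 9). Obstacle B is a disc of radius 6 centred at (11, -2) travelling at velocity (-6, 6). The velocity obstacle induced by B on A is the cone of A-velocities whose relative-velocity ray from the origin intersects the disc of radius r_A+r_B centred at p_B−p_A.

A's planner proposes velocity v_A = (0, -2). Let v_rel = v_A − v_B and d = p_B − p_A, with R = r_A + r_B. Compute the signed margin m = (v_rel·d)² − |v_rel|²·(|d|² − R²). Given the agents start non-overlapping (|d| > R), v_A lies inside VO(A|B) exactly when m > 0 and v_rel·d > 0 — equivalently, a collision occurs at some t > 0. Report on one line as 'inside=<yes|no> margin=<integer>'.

d = (11, -11),  |d|² = 242;  R = 4+6 = 10,  c = 242−10² = 142
v_rel = (6, -8),  |v_rel|² = 100;  v_rel·d = (6)·(11) + (-8)·(-11) = 154
100·t² − 308·t + 142 = 0  ⇒  m = 154² − 100·142 = 9516
m = 9516 > 0,  v_rel·d = 154 > 0  ⇒  inside

inside=yes margin=9516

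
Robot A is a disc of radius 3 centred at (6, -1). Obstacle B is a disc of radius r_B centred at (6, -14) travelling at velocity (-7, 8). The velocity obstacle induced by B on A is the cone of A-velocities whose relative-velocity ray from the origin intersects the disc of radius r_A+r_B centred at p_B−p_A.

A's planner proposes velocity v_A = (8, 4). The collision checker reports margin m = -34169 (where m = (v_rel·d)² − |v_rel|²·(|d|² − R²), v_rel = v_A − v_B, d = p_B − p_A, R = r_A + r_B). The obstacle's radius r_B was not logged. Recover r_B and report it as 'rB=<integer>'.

m = -34169
d = (0, -13);  v_rel = (15, -4),  |v_rel|² = 241
v_rel×d = (15)·(-13) − (-4)·(0) = -195
since m = R²·241 − (-195)²:  R² = (38025 + -34169) / 241 = 16
R = √16 = 4  ⇒  r_B = 4 − 3 = 1

rB=1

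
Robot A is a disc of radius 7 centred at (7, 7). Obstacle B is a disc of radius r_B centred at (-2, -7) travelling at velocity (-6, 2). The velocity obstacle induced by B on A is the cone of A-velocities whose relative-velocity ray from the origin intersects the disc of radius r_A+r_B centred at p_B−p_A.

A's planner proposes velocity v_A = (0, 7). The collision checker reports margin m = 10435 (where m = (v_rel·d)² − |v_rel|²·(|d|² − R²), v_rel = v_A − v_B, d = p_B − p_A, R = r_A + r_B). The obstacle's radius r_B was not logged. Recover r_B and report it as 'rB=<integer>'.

m = 10435
d = (-9, -14);  v_rel = (6, 5),  |v_rel|² = 61
v_rel×d = (6)·(-14) − (5)·(-9) = -39
since m = R²·61 − (-39)²:  R² = (1521 + 10435) / 61 = 196
R = √196 = 14  ⇒  r_B = 14 − 7 = 7

rB=7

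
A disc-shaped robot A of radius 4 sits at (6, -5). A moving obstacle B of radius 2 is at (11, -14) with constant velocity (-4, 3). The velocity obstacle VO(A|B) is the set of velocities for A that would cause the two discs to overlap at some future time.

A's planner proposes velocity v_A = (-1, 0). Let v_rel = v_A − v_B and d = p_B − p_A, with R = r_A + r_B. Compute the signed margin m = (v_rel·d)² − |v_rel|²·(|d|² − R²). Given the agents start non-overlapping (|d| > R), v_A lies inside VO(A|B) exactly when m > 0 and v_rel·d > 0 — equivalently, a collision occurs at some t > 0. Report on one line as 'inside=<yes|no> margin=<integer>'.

d = (5, -9),  |d|² = 106;  R = 4+2 = 6,  c = 106−6² = 70
v_rel = (3, -3),  |v_rel|² = 18;  v_rel·d = (3)·(5) + (-3)·(-9) = 42
18·t² − 84·t + 70 = 0  ⇒  m = 42² − 18·70 = 504
m = 504 > 0,  v_rel·d = 42 > 0  ⇒  inside

inside=yes margin=504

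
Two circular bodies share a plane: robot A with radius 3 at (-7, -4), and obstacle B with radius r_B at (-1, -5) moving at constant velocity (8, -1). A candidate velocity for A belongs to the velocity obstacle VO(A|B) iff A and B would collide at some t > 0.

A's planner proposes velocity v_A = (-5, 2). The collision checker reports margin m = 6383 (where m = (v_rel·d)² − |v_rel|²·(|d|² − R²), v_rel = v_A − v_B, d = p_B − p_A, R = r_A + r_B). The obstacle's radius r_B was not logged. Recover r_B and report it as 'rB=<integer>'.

m = 6383
d = (6, -1);  v_rel = (-13, 3),  |v_rel|² = 178
v_rel×d = (-13)·(-1) − (3)·(6) = -5
since m = R²·178 − (-5)²:  R² = (25 + 6383) / 178 = 36
R = √36 = 6  ⇒  r_B = 6 − 3 = 3

rB=3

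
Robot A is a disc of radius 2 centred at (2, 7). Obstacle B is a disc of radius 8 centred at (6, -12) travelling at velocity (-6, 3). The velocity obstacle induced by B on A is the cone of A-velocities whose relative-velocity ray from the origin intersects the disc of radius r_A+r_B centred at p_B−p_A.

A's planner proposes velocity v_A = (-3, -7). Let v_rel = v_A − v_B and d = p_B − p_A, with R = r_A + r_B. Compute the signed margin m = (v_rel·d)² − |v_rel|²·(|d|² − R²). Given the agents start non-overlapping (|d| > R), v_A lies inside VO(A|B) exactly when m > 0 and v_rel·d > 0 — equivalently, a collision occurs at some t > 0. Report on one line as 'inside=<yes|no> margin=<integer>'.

d = (4, -19),  |d|² = 377;  R = 2+8 = 10,  c = 377−10² = 277
v_rel = (3, -10),  |v_rel|² = 109;  v_rel·d = (3)·(4) + (-10)·(-19) = 202
109·t² − 404·t + 277 = 0  ⇒  m = 202² − 109·277 = 10611
m = 10611 > 0,  v_rel·d = 202 > 0  ⇒  inside

inside=yes margin=10611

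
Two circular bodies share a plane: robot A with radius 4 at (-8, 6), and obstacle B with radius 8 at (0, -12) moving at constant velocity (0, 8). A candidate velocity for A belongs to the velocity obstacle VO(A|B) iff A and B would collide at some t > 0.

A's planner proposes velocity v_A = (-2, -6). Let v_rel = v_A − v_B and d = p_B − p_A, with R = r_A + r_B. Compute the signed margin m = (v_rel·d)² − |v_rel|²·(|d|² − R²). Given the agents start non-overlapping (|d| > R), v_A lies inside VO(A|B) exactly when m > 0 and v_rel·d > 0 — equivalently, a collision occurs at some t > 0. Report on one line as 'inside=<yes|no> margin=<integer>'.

d = (8, -18),  |d|² = 388;  R = 4+8 = 12,  c = 388−12² = 244
v_rel = (-2, -14),  |v_rel|² = 200;  v_rel·d = (-2)·(8) + (-14)·(-18) = 236
200·t² − 472·t + 244 = 0  ⇒  m = 236² − 200·244 = 6896
m = 6896 > 0,  v_rel·d = 236 > 0  ⇒  inside

inside=yes margin=6896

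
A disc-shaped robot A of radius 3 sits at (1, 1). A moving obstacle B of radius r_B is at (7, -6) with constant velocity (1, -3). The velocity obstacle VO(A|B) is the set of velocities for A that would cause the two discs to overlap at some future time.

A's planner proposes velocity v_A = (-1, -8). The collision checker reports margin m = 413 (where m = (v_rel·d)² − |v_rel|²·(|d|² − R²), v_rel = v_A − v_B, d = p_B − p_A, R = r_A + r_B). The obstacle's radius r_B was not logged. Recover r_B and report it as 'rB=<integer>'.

m = 413
d = (6, -7);  v_rel = (-2, -5),  |v_rel|² = 29
v_rel×d = (-2)·(-7) − (-5)·(6) = 44
since m = R²·29 − 44²:  R² = (1936 + 413) / 29 = 81
R = √81 = 9  ⇒  r_B = 9 − 3 = 6

rB=6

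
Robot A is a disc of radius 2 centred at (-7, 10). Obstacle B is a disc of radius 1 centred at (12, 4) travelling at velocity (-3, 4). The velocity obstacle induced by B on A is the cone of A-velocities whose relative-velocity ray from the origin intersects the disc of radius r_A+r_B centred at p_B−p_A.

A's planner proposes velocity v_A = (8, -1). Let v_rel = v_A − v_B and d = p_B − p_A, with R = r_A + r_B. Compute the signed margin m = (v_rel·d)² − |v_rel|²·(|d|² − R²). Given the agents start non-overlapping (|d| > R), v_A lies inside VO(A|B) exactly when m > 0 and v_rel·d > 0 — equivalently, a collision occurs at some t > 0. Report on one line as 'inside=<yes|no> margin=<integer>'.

d = (19, -6),  |d|² = 397;  R = 2+1 = 3,  c = 397−3² = 388
v_rel = (11, -5),  |v_rel|² = 146;  v_rel·d = (11)·(19) + (-5)·(-6) = 239
146·t² − 478·t + 388 = 0  ⇒  m = 239² − 146·388 = 473
m = 473 > 0,  v_rel·d = 239 > 0  ⇒  inside

inside=yes margin=473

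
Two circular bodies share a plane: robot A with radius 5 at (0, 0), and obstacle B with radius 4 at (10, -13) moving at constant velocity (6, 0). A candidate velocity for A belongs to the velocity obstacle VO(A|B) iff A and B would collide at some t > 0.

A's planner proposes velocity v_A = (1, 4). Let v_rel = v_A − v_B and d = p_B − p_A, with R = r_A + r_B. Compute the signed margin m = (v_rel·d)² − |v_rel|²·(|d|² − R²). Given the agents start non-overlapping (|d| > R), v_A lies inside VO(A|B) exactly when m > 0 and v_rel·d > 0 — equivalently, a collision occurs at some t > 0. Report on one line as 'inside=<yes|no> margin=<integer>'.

d = (10, -13),  |d|² = 269;  R = 5+4 = 9,  c = 269−9² = 188
v_rel = (-5, 4),  |v_rel|² = 41;  v_rel·d = (-5)·(10) + (4)·(-13) = -102
41·t² + 204·t + 188 = 0  ⇒  m = (-102)² − 41·188 = 2696
m = 2696 > 0,  v_rel·d = -102 < 0  ⇒  outside

inside=no margin=2696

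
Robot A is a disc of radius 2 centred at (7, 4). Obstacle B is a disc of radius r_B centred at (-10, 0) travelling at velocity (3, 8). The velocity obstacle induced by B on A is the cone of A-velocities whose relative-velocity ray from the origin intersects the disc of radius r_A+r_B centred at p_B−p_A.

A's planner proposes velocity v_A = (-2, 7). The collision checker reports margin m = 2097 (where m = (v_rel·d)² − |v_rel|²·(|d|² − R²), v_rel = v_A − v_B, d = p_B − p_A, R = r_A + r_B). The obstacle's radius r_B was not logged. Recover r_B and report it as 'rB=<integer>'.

m = 2097
d = (-17, -4);  v_rel = (-5, -1),  |v_rel|² = 26
v_rel×d = (-5)·(-4) − (-1)·(-17) = 3
since m = R²·26 − 3²:  R² = (9 + 2097) / 26 = 81
R = √81 = 9  ⇒  r_B = 9 − 2 = 7

rB=7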